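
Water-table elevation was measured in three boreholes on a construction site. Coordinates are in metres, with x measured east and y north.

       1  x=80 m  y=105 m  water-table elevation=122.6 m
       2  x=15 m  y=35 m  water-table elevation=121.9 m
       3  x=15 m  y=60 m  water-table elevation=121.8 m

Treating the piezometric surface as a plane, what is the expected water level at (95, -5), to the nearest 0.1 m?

123.3 m

With h = a·x + b·y + c and 1 as origin, the differences give:
  (-65)·a + (-70)·b = -0.7
  (-65)·a + (-45)·b = -0.8
Eliminate b (×(-45) and ×(-70), subtract): -1625·a = -24.50 → a = ∂h/∂x = +0.01508
Back-substitute: b = ∂h/∂y = -0.004000.
h(95, -5) = 122.6 + (+0.01508)·(15) + (-0.004000)·(-110) = 122.6 +0.226 +0.440 = 123.266 m.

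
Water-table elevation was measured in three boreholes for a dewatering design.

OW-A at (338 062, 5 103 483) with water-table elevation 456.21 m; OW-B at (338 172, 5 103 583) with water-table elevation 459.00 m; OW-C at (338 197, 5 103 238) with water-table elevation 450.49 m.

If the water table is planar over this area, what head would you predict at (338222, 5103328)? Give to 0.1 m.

Differences from OW-A: to OW-B (Δx, Δy, Δh) = (110, 100, +2.79); to OW-C = (135, -245, -5.72).
Solve a·Δx + b·Δy = Δh: det = 110·(-245) − 135·100 = -40450.
∂h/∂x = [(+2.79)·(-245) − (-5.72)·100] / -40450 = +0.002758
∂h/∂y = [110·(-5.72) − 135·(+2.79)] / -40450 = +0.02487
h(338222, 5103328) = 456.21 + (+0.002758)·(160) + (+0.02487)·(-155) = 456.21 +0.441 -3.854 = 452.797 m.

452.8 m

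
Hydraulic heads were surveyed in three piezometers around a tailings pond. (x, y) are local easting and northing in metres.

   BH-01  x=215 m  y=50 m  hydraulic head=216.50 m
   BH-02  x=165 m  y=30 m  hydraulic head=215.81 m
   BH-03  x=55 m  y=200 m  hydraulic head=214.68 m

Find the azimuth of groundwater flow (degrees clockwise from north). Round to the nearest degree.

262°

With h = a·x + b·y + c and BH-01 as origin, the differences give:
  (-50)·a + (-20)·b = -0.69
  (-160)·a + 150·b = -1.82
Eliminate b (×150 and ×(-20), subtract): -10700·a = -139.900 → a = ∂h/∂x = +0.01307
Back-substitute: b = ∂h/∂y = +0.001813.
Flow direction (−∇h) has components (-0.01307 E, -0.001813 N).
Azimuth = atan2(E, N) = atan2(-0.01307, -0.001813) = 262.1° ≈ 262°.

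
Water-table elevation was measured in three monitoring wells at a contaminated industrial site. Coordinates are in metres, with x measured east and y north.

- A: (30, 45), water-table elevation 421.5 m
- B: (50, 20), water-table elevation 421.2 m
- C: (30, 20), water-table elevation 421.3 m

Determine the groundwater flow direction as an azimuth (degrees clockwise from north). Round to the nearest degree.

148°

Taking A as reference: B−A = (20, -25, -0.3); C−A = (0, -25, -0.2).
Solve a·Δx + b·Δy = Δh: det = 20·(-25) − 0·(-25) = -500.
∂h/∂x = [(-0.3)·(-25) − (-0.2)·(-25)] / -500 = -0.005000
∂h/∂y = [20·(-0.2) − 0·(-0.3)] / -500 = +0.008000
Flow direction (−∇h) has components (+0.005000 E, -0.008000 N).
Azimuth = atan2(E, N) = atan2(+0.005000, -0.008000) = 148.0° ≈ 148°.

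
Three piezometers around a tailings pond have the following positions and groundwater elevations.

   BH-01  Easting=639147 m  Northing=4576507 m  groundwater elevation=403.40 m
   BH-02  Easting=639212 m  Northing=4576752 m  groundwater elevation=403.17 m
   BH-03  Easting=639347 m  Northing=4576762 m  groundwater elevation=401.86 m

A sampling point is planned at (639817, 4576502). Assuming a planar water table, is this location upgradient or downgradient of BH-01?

Differences from BH-01: to BH-02 (Δx, Δy, Δh) = (65, 245, -0.23); to BH-03 = (200, 255, -1.54).
Determinant of the coordinate differences = 65·255 − 200·245 = -32425.
∂h/∂x = [(-0.23)·255 − (-1.54)·245] / -32425 = -0.009827
∂h/∂y = [65·(-1.54) − 200·(-0.23)] / -32425 = +0.001668
Head at (639817, 4576502) = 403.40 + (-0.009827)·(670) + (+0.001668)·(-5) = 396.81 m.
That is lower than the 403.40 m at BH-01, so the point is downgradient.

downgradient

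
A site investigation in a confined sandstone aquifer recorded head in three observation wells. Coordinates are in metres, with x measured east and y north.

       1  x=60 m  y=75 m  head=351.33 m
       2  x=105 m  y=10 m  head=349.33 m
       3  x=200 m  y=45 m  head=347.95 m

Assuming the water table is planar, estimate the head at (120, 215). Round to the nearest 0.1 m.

With h = a·x + b·y + c and 1 as origin, the differences give:
  45·a + (-65)·b = -2.00
  140·a + (-30)·b = -3.38
Eliminate b (×(-30) and ×(-65), subtract): 7750·a = -159.700 → a = ∂h/∂x = -0.02061
Back-substitute: b = ∂h/∂y = +0.01650.
h(120, 215) = 351.33 + (-0.02061)·(60) + (+0.01650)·(140) = 351.33 -1.236 +2.310 = 352.404 m.

352.4 m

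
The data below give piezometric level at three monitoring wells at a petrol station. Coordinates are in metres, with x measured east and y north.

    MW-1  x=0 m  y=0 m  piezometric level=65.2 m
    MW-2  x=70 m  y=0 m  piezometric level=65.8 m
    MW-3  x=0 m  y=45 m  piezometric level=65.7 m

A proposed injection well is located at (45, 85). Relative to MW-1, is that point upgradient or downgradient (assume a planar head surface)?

∂h/∂x = (65.8 − 65.2) / (70 − 0) = +0.008571
∂h/∂y = (65.7 − 65.2) / (45 − 0) = +0.01111
Head at (45, 85) = 65.2 + (+0.008571)·(45) + (+0.01111)·(85) = 66.53 m.
That is higher than the 65.2 m at MW-1, so the point is upgradient.

upgradient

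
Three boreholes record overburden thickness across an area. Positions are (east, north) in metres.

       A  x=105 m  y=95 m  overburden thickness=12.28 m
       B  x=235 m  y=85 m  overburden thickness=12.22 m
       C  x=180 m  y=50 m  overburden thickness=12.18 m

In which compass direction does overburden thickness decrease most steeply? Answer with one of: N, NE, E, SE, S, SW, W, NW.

S

Differences from A: to B (Δx, Δy, Δh) = (130, -10, -0.06); to C = (75, -45, -0.10).
Solve a·Δx + b·Δy = Δd: det = 130·(-45) − 75·(-10) = -5100.
∂d/∂x = [(-0.06)·(-45) − (-0.10)·(-10)] / -5100 = -0.0003333
∂d/∂y = [130·(-0.10) − 75·(-0.06)] / -5100 = +0.001667
Steepest decrease is along −∇f = (+0.0003333 E, -0.001667 N) → south.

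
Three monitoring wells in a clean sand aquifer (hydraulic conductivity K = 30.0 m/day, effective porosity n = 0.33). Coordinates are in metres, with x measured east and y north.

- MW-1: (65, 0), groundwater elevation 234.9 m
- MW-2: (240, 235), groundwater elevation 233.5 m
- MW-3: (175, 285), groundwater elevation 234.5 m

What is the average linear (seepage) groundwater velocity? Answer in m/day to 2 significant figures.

Differences from MW-1: to MW-2 (Δx, Δy, Δh) = (175, 235, -1.4); to MW-3 = (110, 285, -0.4).
Determinant of the coordinate differences = 175·285 − 110·235 = 24025.
∂h/∂x = [(-1.4)·285 − (-0.4)·235] / 24025 = -0.01270
∂h/∂y = [175·(-0.4) − 110·(-1.4)] / 24025 = +0.003496
|∇h| = √(-0.01270² + 0.003496²) = 0.01317
Seepage velocity v = K·i/n = 30.0 × 0.01317 / 0.33 = 1.197 m/day.

1.2 m/day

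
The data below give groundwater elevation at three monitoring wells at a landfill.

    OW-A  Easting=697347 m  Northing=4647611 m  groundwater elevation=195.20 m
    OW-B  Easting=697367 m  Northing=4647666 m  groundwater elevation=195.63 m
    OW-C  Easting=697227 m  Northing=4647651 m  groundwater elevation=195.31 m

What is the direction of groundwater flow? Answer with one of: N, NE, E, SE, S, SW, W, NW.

Differences from OW-A: to OW-B (Δx, Δy, Δh) = (20, 55, +0.43); to OW-C = (-120, 40, +0.11).
Determinant of the coordinate differences = 20·40 − (-120)·55 = 7400.
∂h/∂x = [(+0.43)·40 − (+0.11)·55] / 7400 = +0.001507
∂h/∂y = [20·(+0.11) − (-120)·(+0.43)] / 7400 = +0.007270
Flow = −∇h = (-0.001507 east, -0.007270 north), which points south.

S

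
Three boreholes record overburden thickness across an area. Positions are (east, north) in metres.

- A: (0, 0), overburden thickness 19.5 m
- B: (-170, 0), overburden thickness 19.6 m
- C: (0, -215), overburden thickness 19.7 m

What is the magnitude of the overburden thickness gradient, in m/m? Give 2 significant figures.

∂d/∂x = (19.6 − 19.5) / (-170 − 0) = -0.0005882
∂d/∂y = (19.7 − 19.5) / (-215 − 0) = -0.0009302
|∇f| = √(-0.0005882² + -0.0009302²) = 0.001101 m/m

0.0011 m/m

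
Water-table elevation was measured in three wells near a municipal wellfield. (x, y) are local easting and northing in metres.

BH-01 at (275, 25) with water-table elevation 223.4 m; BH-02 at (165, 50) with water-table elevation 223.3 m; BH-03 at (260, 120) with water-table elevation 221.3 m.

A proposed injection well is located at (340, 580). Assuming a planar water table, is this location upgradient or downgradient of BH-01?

downgradient

With h = a·x + b·y + c and BH-01 as origin, the differences give:
  (-110)·a + 25·b = -0.1
  (-15)·a + 95·b = -2.1
Eliminate b (×95 and ×25, subtract): -10075·a = 43.00 → a = ∂h/∂x = -0.004268
Back-substitute: b = ∂h/∂y = -0.02278.
Head at (340, 580) = 223.4 + (-0.004268)·(65) + (-0.02278)·(555) = 210.48 m.
That is lower than the 223.4 m at BH-01, so the point is downgradient.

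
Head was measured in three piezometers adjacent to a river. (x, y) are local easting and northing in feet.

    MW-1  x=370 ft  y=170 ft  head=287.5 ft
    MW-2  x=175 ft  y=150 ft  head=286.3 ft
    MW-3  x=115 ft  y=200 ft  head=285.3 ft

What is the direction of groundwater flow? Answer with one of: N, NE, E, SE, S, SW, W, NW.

NW

With h = a·x + b·y + c and MW-1 as origin, the differences give:
  (-195)·a + (-20)·b = -1.2
  (-255)·a + 30·b = -2.2
Eliminate b (×30 and ×(-20), subtract): -10950·a = -80.00 → a = ∂h/∂x = +0.007306
Back-substitute: b = ∂h/∂y = -0.01123.
Flow = −∇h = (-0.007306 east, +0.01123 north), which points northwest.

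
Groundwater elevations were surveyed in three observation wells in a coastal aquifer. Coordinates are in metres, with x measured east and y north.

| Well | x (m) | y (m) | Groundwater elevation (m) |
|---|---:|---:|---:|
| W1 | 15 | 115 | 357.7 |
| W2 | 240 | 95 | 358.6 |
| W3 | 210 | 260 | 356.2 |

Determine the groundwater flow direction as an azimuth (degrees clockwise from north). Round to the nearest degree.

With h = a·x + b·y + c and W1 as origin, the differences give:
  225·a + (-20)·b = +0.9
  195·a + 145·b = -1.5
Eliminate b (×145 and ×(-20), subtract): 36525·a = 100.50 → a = ∂h/∂x = +0.002752
Back-substitute: b = ∂h/∂y = -0.01405.
Flow direction (−∇h) has components (-0.002752 E, +0.01405 N).
Azimuth = atan2(E, N) = atan2(-0.002752, +0.01405) = 348.9° ≈ 349°.

349°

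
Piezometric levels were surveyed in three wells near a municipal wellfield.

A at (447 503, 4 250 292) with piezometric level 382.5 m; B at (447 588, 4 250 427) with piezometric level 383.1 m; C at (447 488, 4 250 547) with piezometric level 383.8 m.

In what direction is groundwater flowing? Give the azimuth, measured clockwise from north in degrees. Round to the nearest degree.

169°

Taking A as reference: B−A = (85, 135, +0.6); C−A = (-15, 255, +1.3).
Solve a·Δx + b·Δy = Δh: det = 85·255 − (-15)·135 = 23700.
∂h/∂x = [(+0.6)·255 − (+1.3)·135] / 23700 = -0.0009494
∂h/∂y = [85·(+1.3) − (-15)·(+0.6)] / 23700 = +0.005042
Flow direction (−∇h) has components (+0.0009494 E, -0.005042 N).
Azimuth = atan2(E, N) = atan2(+0.0009494, -0.005042) = 169.3° ≈ 169°.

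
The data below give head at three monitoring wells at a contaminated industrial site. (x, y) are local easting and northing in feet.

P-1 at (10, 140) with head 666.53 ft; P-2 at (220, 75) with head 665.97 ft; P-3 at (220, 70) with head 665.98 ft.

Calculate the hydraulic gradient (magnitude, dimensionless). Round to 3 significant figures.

With h = a·x + b·y + c and P-1 as origin, the differences give:
  210·a + (-65)·b = -0.56
  210·a + (-70)·b = -0.55
Eliminate b (×(-70) and ×(-65), subtract): -1050·a = 3.450 → a = ∂h/∂x = -0.003286
Back-substitute: b = ∂h/∂y = -0.002000.
|∇h| = √(-0.003286² + -0.002000²) = 0.003847

0.00385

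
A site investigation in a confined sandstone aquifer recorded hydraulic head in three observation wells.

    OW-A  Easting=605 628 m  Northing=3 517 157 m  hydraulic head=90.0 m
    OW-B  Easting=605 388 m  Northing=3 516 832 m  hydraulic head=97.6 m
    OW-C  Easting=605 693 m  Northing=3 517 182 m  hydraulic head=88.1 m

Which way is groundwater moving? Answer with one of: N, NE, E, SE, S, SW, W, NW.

Differences from OW-A: to OW-B (Δx, Δy, Δh) = (-240, -325, +7.6); to OW-C = (65, 25, -1.9).
Determinant of the coordinate differences = (-240)·25 − 65·(-325) = 15125.
∂h/∂x = [(+7.6)·25 − (-1.9)·(-325)] / 15125 = -0.02826
∂h/∂y = [(-240)·(-1.9) − 65·(+7.6)] / 15125 = -0.002512
Flow = −∇h = (+0.02826 east, +0.002512 north), which points east.

E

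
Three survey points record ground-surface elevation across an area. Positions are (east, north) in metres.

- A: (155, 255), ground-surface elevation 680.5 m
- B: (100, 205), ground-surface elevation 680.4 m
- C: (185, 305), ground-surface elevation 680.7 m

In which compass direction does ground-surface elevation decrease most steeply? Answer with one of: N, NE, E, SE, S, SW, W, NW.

SE

With z = a·x + b·y + c and A as origin, the differences give:
  (-55)·a + (-50)·b = -0.1
  30·a + 50·b = +0.2
Eliminate b (×50 and ×(-50), subtract): -1250·a = 5.00 → a = ∂z/∂x = -0.004000
Back-substitute: b = ∂z/∂y = +0.006400.
Steepest decrease is along −∇f = (+0.004000 E, -0.006400 N) → southeast.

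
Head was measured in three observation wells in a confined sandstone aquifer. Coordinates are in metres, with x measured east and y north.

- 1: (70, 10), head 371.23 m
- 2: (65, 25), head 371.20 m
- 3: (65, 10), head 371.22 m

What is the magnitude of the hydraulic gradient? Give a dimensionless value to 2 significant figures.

0.0024

With h = a·x + b·y + c and 1 as origin, the differences give:
  (-5)·a + 15·b = -0.03
  (-5)·a + 0·b = -0.01
Eliminate b (×0 and ×15, subtract): 75·a = 0.150 → a = ∂h/∂x = +0.002000
Back-substitute: b = ∂h/∂y = -0.001333.
|∇h| = √(0.002000² + -0.001333²) = 0.002404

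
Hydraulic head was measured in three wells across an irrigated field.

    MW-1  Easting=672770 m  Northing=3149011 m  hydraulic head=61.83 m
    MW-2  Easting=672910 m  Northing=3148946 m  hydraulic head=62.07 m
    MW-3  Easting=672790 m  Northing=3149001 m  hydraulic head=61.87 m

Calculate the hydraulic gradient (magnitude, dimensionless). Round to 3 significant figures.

0.00825

With h = a·x + b·y + c and MW-1 as origin, the differences give:
  140·a + (-65)·b = +0.24
  20·a + (-10)·b = +0.04
Eliminate b (×(-10) and ×(-65), subtract): -100·a = 0.200 → a = ∂h/∂x = -0.002000
Back-substitute: b = ∂h/∂y = -0.008000.
|∇h| = √(-0.002000² + -0.008000²) = 0.008246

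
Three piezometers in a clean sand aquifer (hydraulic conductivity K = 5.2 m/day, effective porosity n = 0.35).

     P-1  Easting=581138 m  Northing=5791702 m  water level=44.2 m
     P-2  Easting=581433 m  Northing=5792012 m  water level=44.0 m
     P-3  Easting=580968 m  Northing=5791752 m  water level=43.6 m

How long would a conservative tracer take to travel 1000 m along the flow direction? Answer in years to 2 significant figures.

Three-point gradient (reference P-1): Δ to P-2 = (295, 310, -0.2), Δ to P-3 = (-170, 50, -0.6).
∂h/∂x = +0.002609, ∂h/∂y = -0.003128 (det = 67450).
|∇h| = √(0.002609² + -0.003128²) = 0.004073
Seepage velocity v = K·i/n = 5.2 × 0.004073 / 0.35 = 0.06051 m/day.
t = 1000 / 0.06051 = 1.653e+04 days = 45.3 years.

45 years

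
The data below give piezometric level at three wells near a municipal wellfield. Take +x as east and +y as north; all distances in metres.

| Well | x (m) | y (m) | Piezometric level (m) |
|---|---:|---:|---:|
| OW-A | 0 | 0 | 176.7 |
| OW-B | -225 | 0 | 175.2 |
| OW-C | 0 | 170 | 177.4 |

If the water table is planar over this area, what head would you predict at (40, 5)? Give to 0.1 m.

∂h/∂x = (175.2 − 176.7) / (-225 − 0) = +0.006667
∂h/∂y = (177.4 − 176.7) / (170 − 0) = +0.004118
h(40, 5) = 176.7 + (+0.006667)·(40) + (+0.004118)·(5) = 176.7 +0.267 +0.021 = 176.987 m.

177.0 m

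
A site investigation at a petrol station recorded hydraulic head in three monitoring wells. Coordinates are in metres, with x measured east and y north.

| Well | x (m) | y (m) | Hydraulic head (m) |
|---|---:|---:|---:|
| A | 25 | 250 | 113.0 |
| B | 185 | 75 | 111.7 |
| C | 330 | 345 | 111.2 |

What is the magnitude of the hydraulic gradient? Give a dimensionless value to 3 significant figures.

0.00659

Taking A as reference: B−A = (160, -175, -1.3); C−A = (305, 95, -1.8).
Determinant of the coordinate differences = 160·95 − 305·(-175) = 68575.
∂h/∂x = [(-1.3)·95 − (-1.8)·(-175)] / 68575 = -0.006394
∂h/∂y = [160·(-1.8) − 305·(-1.3)] / 68575 = +0.001582
|∇h| = √(-0.006394² + 0.001582²) = 0.006587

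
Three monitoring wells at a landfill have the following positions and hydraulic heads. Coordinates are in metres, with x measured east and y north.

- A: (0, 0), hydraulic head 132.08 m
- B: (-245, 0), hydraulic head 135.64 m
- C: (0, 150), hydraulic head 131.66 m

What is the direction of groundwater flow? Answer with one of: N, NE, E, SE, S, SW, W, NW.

∂h/∂x = (135.64 − 132.08) / (-245 − 0) = -0.01453
∂h/∂y = (131.66 − 132.08) / (150 − 0) = -0.002800
Flow = −∇h = (+0.01453 east, +0.002800 north), which points east.

E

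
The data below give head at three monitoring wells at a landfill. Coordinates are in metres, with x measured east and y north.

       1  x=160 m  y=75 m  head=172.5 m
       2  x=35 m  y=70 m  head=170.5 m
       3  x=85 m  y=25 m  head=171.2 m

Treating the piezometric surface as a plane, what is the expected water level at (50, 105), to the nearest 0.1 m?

With h = a·x + b·y + c and 1 as origin, the differences give:
  (-125)·a + (-5)·b = -2.0
  (-75)·a + (-50)·b = -1.3
Eliminate b (×(-50) and ×(-5), subtract): 5875·a = 93.50 → a = ∂h/∂x = +0.01591
Back-substitute: b = ∂h/∂y = +0.002128.
h(50, 105) = 172.5 + (+0.01591)·(-110) + (+0.002128)·(30) = 172.5 -1.751 +0.064 = 170.813 m.

170.8 m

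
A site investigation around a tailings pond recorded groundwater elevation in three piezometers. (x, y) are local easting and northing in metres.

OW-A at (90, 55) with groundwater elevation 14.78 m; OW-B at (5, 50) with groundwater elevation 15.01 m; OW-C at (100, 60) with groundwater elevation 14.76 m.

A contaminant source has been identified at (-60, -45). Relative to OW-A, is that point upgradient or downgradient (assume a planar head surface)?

upgradient

Taking OW-A as reference: OW-B−OW-A = (-85, -5, +0.23); OW-C−OW-A = (10, 5, -0.02).
Determinant of the coordinate differences = (-85)·5 − 10·(-5) = -375.
∂h/∂x = [(+0.23)·5 − (-0.02)·(-5)] / -375 = -0.002800
∂h/∂y = [(-85)·(-0.02) − 10·(+0.23)] / -375 = +0.001600
Head at (-60, -45) = 14.78 + (-0.002800)·(-150) + (+0.001600)·(-100) = 15.04 m.
That is higher than the 14.78 m at OW-A, so the point is upgradient.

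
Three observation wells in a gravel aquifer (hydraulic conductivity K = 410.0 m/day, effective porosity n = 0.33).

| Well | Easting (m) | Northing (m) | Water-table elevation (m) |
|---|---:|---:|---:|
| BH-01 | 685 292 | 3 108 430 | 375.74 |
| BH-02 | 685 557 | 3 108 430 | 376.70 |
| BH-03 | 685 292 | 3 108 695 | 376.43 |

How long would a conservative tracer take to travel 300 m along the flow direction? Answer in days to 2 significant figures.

54 days

∂h/∂x = (376.70 − 375.74) / (685557 − 685292) = +0.003623
∂h/∂y = (376.43 − 375.74) / (3108695 − 3108430) = +0.002604
|∇h| = √(0.003623² + 0.002604²) = 0.004462
Seepage velocity v = K·i/n = 410.0 × 0.004462 / 0.33 = 5.544 m/day.
t = 300 / 5.544 = 54.11 days.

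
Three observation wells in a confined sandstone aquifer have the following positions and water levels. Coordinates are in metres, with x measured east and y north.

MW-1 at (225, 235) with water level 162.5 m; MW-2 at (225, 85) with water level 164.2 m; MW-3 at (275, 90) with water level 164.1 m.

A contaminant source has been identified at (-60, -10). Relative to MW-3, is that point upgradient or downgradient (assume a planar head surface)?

With h = a·x + b·y + c and MW-1 as origin, the differences give:
  0·a + (-150)·b = +1.7
  50·a + (-145)·b = +1.6
Eliminate b (×(-145) and ×(-150), subtract): 7500·a = -6.50 → a = ∂h/∂x = -0.0008667
Back-substitute: b = ∂h/∂y = -0.01133.
Head at (-60, -10) = 162.5 + (-0.0008667)·(-285) + (-0.01133)·(-245) = 165.52 m.
That is higher than the 164.1 m at MW-3, so the point is upgradient.

upgradient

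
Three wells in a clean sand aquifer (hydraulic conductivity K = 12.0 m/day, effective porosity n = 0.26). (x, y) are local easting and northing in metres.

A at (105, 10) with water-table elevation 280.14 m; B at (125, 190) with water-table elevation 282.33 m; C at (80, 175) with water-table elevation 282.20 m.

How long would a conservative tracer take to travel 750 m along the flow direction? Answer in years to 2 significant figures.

3.6 years

Differences from A: to B (Δx, Δy, Δh) = (20, 180, +2.19); to C = (-25, 165, +2.06).
Solve a·Δx + b·Δy = Δh: det = 20·165 − (-25)·180 = 7800.
∂h/∂x = [(+2.19)·165 − (+2.06)·180] / 7800 = -0.001212
∂h/∂y = [20·(+2.06) − (-25)·(+2.19)] / 7800 = +0.01230
|∇h| = √(-0.001212² + 0.01230²) = 0.01236
Seepage velocity v = K·i/n = 12.0 × 0.01236 / 0.26 = 0.5705 m/day.
t = 750 / 0.5705 = 1315 days = 3.6 years.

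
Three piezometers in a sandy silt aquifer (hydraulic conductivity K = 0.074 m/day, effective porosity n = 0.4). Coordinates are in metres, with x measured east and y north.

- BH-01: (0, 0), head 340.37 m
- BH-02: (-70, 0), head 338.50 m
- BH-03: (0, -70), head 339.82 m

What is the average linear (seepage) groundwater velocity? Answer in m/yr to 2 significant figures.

∂h/∂x = (338.50 − 340.37) / (-70 − 0) = +0.02671
∂h/∂y = (339.82 − 340.37) / (-70 − 0) = +0.007857
|∇h| = √(0.02671² + 0.007857²) = 0.02784
Seepage velocity v = K·i/n = 0.074 × 0.02784 / 0.4 = 0.00515 m/day = 1.881 m/yr.

1.9 m/yr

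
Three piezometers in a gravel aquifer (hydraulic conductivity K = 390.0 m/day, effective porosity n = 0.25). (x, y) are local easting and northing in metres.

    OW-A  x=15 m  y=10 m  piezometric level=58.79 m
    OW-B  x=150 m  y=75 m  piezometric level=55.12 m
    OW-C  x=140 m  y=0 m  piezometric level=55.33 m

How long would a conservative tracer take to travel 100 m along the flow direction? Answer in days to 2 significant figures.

2.3 days

With h = a·x + b·y + c and OW-A as origin, the differences give:
  135·a + 65·b = -3.67
  125·a + (-10)·b = -3.46
Eliminate b (×(-10) and ×65, subtract): -9475·a = 261.600 → a = ∂h/∂x = -0.02761
Back-substitute: b = ∂h/∂y = +0.0008813.
|∇h| = √(-0.02761² + 0.0008813²) = 0.02762
Seepage velocity v = K·i/n = 390.0 × 0.02762 / 0.25 = 43.09 m/day.
t = 100 / 43.09 = 2.321 days.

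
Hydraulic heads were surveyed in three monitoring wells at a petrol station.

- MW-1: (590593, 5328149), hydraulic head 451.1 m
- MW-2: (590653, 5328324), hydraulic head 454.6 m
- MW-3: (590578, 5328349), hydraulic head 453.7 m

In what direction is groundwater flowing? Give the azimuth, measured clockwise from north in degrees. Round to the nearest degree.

With h = a·x + b·y + c and MW-1 as origin, the differences give:
  60·a + 175·b = +3.5
  (-15)·a + 200·b = +2.6
Eliminate b (×200 and ×175, subtract): 14625·a = 245.00 → a = ∂h/∂x = +0.01675
Back-substitute: b = ∂h/∂y = +0.01426.
Flow direction (−∇h) has components (-0.01675 E, -0.01426 N).
Azimuth = atan2(E, N) = atan2(-0.01675, -0.01426) = 229.6° ≈ 230°.

230°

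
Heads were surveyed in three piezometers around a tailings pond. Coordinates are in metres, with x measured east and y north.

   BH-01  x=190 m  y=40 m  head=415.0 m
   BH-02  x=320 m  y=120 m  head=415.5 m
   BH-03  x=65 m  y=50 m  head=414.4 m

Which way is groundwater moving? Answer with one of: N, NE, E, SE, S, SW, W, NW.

W

Differences from BH-01: to BH-02 (Δx, Δy, Δh) = (130, 80, +0.5); to BH-03 = (-125, 10, -0.6).
Solve a·Δx + b·Δy = Δh: det = 130·10 − (-125)·80 = 11300.
∂h/∂x = [(+0.5)·10 − (-0.6)·80] / 11300 = +0.004690
∂h/∂y = [130·(-0.6) − (-125)·(+0.5)] / 11300 = -0.001372
Flow = −∇h = (-0.004690 east, +0.001372 north), which points west.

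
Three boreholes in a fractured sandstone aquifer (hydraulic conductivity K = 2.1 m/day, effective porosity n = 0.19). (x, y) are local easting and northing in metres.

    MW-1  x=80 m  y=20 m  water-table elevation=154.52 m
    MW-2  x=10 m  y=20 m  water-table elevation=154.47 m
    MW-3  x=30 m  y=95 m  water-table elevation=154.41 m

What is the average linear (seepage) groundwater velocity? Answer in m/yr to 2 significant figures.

4.9 m/yr

Differences from MW-1: to MW-2 (Δx, Δy, Δh) = (-70, 0, -0.05); to MW-3 = (-50, 75, -0.11).
Determinant of the coordinate differences = (-70)·75 − (-50)·0 = -5250.
∂h/∂x = [(-0.05)·75 − (-0.11)·0] / -5250 = +0.0007143
∂h/∂y = [(-70)·(-0.11) − (-50)·(-0.05)] / -5250 = -0.0009905
|∇h| = √(0.0007143² + -0.0009905²) = 0.001221
Seepage velocity v = K·i/n = 2.1 × 0.001221 / 0.19 = 0.0135 m/day = 4.931 m/yr.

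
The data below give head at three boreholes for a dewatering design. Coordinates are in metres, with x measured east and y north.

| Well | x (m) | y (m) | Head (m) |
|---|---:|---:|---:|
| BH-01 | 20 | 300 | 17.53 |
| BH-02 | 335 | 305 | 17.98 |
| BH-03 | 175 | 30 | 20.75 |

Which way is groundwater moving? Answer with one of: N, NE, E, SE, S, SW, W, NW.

Three-point gradient (reference BH-01): Δ to BH-02 = (315, 5, +0.45), Δ to BH-03 = (155, -270, +3.22).
∂h/∂x = +0.001603, ∂h/∂y = -0.01101 (det = -85825).
Flow = −∇h = (-0.001603 east, +0.01101 north), which points north.

N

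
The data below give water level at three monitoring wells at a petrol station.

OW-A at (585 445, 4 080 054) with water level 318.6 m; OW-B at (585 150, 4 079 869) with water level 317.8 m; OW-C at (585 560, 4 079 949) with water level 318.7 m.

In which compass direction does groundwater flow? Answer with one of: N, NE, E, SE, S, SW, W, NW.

SW

Taking OW-A as reference: OW-B−OW-A = (-295, -185, -0.8); OW-C−OW-A = (115, -105, +0.1).
Determinant of the coordinate differences = (-295)·(-105) − 115·(-185) = 52250.
∂h/∂x = [(-0.8)·(-105) − (+0.1)·(-185)] / 52250 = +0.001962
∂h/∂y = [(-295)·(+0.1) − 115·(-0.8)] / 52250 = +0.001196
Flow = −∇h = (-0.001962 east, -0.001196 north), which points southwest.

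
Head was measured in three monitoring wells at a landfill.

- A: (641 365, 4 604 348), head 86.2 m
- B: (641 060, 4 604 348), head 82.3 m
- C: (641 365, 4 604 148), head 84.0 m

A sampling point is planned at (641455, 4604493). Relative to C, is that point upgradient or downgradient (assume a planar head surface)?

upgradient

∂h/∂x = (82.3 − 86.2) / (641060 − 641365) = +0.01279
∂h/∂y = (84.0 − 86.2) / (4604148 − 4604348) = +0.01100
Head at (641455, 4604493) = 86.2 + (+0.01279)·(90) + (+0.01100)·(145) = 88.95 m.
That is higher than the 84.0 m at C, so the point is upgradient.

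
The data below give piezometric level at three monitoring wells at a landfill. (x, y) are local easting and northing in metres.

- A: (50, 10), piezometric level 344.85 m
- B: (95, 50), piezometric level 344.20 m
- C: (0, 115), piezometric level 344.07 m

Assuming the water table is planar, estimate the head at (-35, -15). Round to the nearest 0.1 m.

With h = a·x + b·y + c and A as origin, the differences give:
  45·a + 40·b = -0.65
  (-50)·a + 105·b = -0.78
Eliminate b (×105 and ×40, subtract): 6725·a = -37.050 → a = ∂h/∂x = -0.005509
Back-substitute: b = ∂h/∂y = -0.01005.
h(-35, -15) = 344.85 + (-0.005509)·(-85) + (-0.01005)·(-25) = 344.85 +0.468 +0.251 = 345.570 m.

345.6 m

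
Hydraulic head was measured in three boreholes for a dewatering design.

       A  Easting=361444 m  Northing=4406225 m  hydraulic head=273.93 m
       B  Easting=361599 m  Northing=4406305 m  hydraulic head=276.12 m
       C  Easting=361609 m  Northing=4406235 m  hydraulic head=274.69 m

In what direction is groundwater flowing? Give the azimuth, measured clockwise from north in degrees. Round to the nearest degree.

Differences from A: to B (Δx, Δy, Δh) = (155, 80, +2.19); to C = (165, 10, +0.76).
Solve a·Δx + b·Δy = Δh: det = 155·10 − 165·80 = -11650.
∂h/∂x = [(+2.19)·10 − (+0.76)·80] / -11650 = +0.003339
∂h/∂y = [155·(+0.76) − 165·(+2.19)] / -11650 = +0.02091
Flow direction (−∇h) has components (-0.003339 E, -0.02091 N).
Azimuth = atan2(E, N) = atan2(-0.003339, -0.02091) = 189.1° ≈ 189°.

189°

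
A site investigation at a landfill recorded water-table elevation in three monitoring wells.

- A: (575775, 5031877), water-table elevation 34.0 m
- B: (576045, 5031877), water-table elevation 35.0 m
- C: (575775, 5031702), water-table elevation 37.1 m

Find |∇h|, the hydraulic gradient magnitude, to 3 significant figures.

∂h/∂x = (35.0 − 34.0) / (576045 − 575775) = +0.003704
∂h/∂y = (37.1 − 34.0) / (5031702 − 5031877) = -0.01771
|∇h| = √(0.003704² + -0.01771²) = 0.01809

0.0181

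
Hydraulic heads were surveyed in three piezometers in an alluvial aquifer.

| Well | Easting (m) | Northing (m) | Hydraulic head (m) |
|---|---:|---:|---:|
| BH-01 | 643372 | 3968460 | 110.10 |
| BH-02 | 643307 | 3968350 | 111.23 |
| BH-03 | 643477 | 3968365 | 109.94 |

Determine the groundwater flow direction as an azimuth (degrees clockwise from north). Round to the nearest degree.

049°

With h = a·x + b·y + c and BH-01 as origin, the differences give:
  (-65)·a + (-110)·b = +1.13
  105·a + (-95)·b = -0.16
Eliminate b (×(-95) and ×(-110), subtract): 17725·a = -124.950 → a = ∂h/∂x = -0.007049
Back-substitute: b = ∂h/∂y = -0.006107.
Flow direction (−∇h) has components (+0.007049 E, +0.006107 N).
Azimuth = atan2(E, N) = atan2(+0.007049, +0.006107) = 49.1° ≈ 049°.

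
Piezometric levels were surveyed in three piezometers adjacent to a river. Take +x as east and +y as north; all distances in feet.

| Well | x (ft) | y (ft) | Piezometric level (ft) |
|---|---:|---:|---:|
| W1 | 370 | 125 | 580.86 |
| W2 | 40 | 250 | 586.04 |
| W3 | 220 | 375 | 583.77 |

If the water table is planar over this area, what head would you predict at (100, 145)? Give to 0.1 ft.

584.9 ft

Differences from W1: to W2 (Δx, Δy, Δh) = (-330, 125, +5.18); to W3 = (-150, 250, +2.91).
Determinant of the coordinate differences = (-330)·250 − (-150)·125 = -63750.
∂h/∂x = [(+5.18)·250 − (+2.91)·125] / -63750 = -0.01461
∂h/∂y = [(-330)·(+2.91) − (-150)·(+5.18)] / -63750 = +0.002875
h(100, 145) = 580.86 + (-0.01461)·(-270) + (+0.002875)·(20) = 580.86 +3.944 +0.058 = 584.862 ft.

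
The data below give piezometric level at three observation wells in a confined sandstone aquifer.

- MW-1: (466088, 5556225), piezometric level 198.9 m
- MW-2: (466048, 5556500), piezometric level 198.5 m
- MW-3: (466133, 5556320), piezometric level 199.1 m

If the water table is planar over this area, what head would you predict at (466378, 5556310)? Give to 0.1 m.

With h = a·x + b·y + c and MW-1 as origin, the differences give:
  (-40)·a + 275·b = -0.4
  45·a + 95·b = +0.2
Eliminate b (×95 and ×275, subtract): -16175·a = -93.00 → a = ∂h/∂x = +0.005750
Back-substitute: b = ∂h/∂y = -0.0006182.
h(466378, 5556310) = 198.9 + (+0.005750)·(290) + (-0.0006182)·(85) = 198.9 +1.667 -0.053 = 200.515 m.

200.5 m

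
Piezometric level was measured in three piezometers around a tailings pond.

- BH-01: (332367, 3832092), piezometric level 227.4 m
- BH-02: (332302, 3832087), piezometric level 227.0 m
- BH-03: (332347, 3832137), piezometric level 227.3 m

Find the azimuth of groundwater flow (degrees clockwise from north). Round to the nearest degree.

265°

With h = a·x + b·y + c and BH-01 as origin, the differences give:
  (-65)·a + (-5)·b = -0.4
  (-20)·a + 45·b = -0.1
Eliminate b (×45 and ×(-5), subtract): -3025·a = -18.50 → a = ∂h/∂x = +0.006116
Back-substitute: b = ∂h/∂y = +0.0004959.
Flow direction (−∇h) has components (-0.006116 E, -0.0004959 N).
Azimuth = atan2(E, N) = atan2(-0.006116, -0.0004959) = 265.4° ≈ 265°.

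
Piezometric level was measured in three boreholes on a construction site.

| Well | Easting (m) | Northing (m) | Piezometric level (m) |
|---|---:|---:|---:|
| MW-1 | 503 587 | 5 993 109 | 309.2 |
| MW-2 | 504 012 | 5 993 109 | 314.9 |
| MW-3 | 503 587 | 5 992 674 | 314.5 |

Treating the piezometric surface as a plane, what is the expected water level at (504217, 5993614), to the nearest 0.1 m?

∂h/∂x = (314.9 − 309.2) / (504012 − 503587) = +0.01341
∂h/∂y = (314.5 − 309.2) / (5992674 − 5993109) = -0.01218
h(504217, 5993614) = 309.2 + (+0.01341)·(630) + (-0.01218)·(505) = 309.2 +8.449 -6.153 = 311.497 m.

311.5 m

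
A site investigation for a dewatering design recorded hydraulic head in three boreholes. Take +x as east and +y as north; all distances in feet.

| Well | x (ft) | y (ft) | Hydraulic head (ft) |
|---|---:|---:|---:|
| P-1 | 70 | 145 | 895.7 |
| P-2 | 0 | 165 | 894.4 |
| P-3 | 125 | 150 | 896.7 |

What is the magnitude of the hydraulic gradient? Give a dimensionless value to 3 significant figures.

With h = a·x + b·y + c and P-1 as origin, the differences give:
  (-70)·a + 20·b = -1.3
  55·a + 5·b = +1.0
Eliminate b (×5 and ×20, subtract): -1450·a = -26.50 → a = ∂h/∂x = +0.01828
Back-substitute: b = ∂h/∂y = -0.001034.
|∇h| = √(0.01828² + -0.001034²) = 0.01831

0.0183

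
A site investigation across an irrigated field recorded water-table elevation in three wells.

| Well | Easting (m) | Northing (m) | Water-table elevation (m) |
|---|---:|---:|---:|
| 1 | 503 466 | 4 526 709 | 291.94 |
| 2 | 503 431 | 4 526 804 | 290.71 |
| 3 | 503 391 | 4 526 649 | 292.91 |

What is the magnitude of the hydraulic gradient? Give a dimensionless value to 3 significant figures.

With h = a·x + b·y + c and 1 as origin, the differences give:
  (-35)·a + 95·b = -1.23
  (-75)·a + (-60)·b = +0.97
Eliminate b (×(-60) and ×95, subtract): 9225·a = -18.350 → a = ∂h/∂x = -0.001989
Back-substitute: b = ∂h/∂y = -0.01368.
|∇h| = √(-0.001989² + -0.01368²) = 0.01382

0.0138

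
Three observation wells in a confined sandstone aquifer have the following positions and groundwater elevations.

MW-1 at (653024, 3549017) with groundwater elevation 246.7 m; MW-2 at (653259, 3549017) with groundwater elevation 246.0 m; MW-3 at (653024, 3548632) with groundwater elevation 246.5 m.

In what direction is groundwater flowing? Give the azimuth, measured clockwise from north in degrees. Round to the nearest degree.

100°

∂h/∂x = (246.0 − 246.7) / (653259 − 653024) = -0.002979
∂h/∂y = (246.5 − 246.7) / (3548632 − 3549017) = +0.0005195
Flow direction (−∇h) has components (+0.002979 E, -0.0005195 N).
Azimuth = atan2(E, N) = atan2(+0.002979, -0.0005195) = 99.9° ≈ 100°.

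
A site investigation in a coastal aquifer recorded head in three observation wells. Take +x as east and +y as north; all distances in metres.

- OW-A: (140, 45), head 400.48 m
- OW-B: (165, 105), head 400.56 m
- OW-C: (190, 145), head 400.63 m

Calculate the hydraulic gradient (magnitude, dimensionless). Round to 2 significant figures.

Taking OW-A as reference: OW-B−OW-A = (25, 60, +0.08); OW-C−OW-A = (50, 100, +0.15).
Determinant of the coordinate differences = 25·100 − 50·60 = -500.
∂h/∂x = [(+0.08)·100 − (+0.15)·60] / -500 = +0.002000
∂h/∂y = [25·(+0.15) − 50·(+0.08)] / -500 = +0.0005000
|∇h| = √(0.002000² + 0.0005000²) = 0.002062

0.0021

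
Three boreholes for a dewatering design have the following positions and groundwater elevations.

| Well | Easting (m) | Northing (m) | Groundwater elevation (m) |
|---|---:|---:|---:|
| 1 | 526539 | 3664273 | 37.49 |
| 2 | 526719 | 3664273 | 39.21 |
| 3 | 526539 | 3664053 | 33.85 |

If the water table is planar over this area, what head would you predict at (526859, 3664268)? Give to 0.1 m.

40.5 m

∂h/∂x = (39.21 − 37.49) / (526719 − 526539) = +0.009556
∂h/∂y = (33.85 − 37.49) / (3664053 − 3664273) = +0.01655
h(526859, 3664268) = 37.49 + (+0.009556)·(320) + (+0.01655)·(-5) = 37.49 +3.058 -0.083 = 40.465 m.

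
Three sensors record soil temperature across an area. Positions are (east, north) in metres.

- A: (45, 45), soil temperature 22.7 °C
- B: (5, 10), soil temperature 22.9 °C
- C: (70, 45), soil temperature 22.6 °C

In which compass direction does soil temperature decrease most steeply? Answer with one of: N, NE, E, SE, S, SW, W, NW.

E

Differences from A: to B (Δx, Δy, Δh) = (-40, -35, +0.2); to C = (25, 0, -0.1).
Solve a·Δx + b·Δy = ΔT: det = (-40)·0 − 25·(-35) = 875.
∂T/∂x = [(+0.2)·0 − (-0.1)·(-35)] / 875 = -0.004000
∂T/∂y = [(-40)·(-0.1) − 25·(+0.2)] / 875 = -0.001143
Steepest decrease is along −∇f = (+0.004000 E, +0.001143 N) → east.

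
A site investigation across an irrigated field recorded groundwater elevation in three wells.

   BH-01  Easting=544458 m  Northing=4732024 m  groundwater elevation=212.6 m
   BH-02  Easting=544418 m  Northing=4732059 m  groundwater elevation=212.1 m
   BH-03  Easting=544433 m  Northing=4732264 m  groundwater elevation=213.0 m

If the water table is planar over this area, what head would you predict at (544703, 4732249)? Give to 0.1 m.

With h = a·x + b·y + c and BH-01 as origin, the differences give:
  (-40)·a + 35·b = -0.5
  (-25)·a + 240·b = +0.4
Eliminate b (×240 and ×35, subtract): -8725·a = -134.00 → a = ∂h/∂x = +0.01536
Back-substitute: b = ∂h/∂y = +0.003266.
h(544703, 4732249) = 212.6 + (+0.01536)·(245) + (+0.003266)·(225) = 212.6 +3.763 +0.735 = 217.098 m.

217.1 m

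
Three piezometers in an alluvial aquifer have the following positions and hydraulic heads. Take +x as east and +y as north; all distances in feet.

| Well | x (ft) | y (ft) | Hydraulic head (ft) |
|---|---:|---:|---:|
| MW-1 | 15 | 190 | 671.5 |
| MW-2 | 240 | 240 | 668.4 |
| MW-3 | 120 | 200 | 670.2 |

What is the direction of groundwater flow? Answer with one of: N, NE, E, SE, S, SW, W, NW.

NE

Taking MW-1 as reference: MW-2−MW-1 = (225, 50, -3.1); MW-3−MW-1 = (105, 10, -1.3).
Determinant of the coordinate differences = 225·10 − 105·50 = -3000.
∂h/∂x = [(-3.1)·10 − (-1.3)·50] / -3000 = -0.01133
∂h/∂y = [225·(-1.3) − 105·(-3.1)] / -3000 = -0.01100
Flow = −∇h = (+0.01133 east, +0.01100 north), which points northeast.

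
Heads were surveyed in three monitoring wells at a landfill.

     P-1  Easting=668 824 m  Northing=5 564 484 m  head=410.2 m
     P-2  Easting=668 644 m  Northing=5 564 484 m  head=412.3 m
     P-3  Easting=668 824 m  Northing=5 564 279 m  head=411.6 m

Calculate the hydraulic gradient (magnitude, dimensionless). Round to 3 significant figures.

0.0135

∂h/∂x = (412.3 − 410.2) / (668644 − 668824) = -0.01167
∂h/∂y = (411.6 − 410.2) / (5564279 − 5564484) = -0.006829
|∇h| = √(-0.01167² + -0.006829²) = 0.01352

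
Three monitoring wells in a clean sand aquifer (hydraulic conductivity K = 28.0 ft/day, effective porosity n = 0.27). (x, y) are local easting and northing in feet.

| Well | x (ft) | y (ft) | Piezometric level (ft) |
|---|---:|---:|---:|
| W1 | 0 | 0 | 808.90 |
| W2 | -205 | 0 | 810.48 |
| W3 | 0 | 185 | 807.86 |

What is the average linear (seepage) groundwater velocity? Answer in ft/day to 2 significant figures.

0.99 ft/day

∂h/∂x = (810.48 − 808.90) / (-205 − 0) = -0.007707
∂h/∂y = (807.86 − 808.90) / (185 − 0) = -0.005622
|∇h| = √(-0.007707² + -0.005622²) = 0.00954
Seepage velocity v = K·i/n = 28.0 × 0.00954 / 0.27 = 0.9893 ft/day.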